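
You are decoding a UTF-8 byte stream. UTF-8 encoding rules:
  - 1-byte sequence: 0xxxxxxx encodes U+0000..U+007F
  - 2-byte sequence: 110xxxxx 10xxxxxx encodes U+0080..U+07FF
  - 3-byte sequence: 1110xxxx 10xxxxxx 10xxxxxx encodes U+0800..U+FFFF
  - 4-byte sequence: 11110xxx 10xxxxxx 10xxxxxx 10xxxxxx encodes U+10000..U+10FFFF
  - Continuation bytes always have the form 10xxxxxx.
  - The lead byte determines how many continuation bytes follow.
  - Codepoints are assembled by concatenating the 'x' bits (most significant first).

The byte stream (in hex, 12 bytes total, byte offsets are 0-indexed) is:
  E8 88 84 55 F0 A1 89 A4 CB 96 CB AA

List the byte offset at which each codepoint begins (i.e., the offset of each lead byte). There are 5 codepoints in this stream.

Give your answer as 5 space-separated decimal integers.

Answer: 0 3 4 8 10

Derivation:
Byte[0]=E8: 3-byte lead, need 2 cont bytes. acc=0x8
Byte[1]=88: continuation. acc=(acc<<6)|0x08=0x208
Byte[2]=84: continuation. acc=(acc<<6)|0x04=0x8204
Completed: cp=U+8204 (starts at byte 0)
Byte[3]=55: 1-byte ASCII. cp=U+0055
Byte[4]=F0: 4-byte lead, need 3 cont bytes. acc=0x0
Byte[5]=A1: continuation. acc=(acc<<6)|0x21=0x21
Byte[6]=89: continuation. acc=(acc<<6)|0x09=0x849
Byte[7]=A4: continuation. acc=(acc<<6)|0x24=0x21264
Completed: cp=U+21264 (starts at byte 4)
Byte[8]=CB: 2-byte lead, need 1 cont bytes. acc=0xB
Byte[9]=96: continuation. acc=(acc<<6)|0x16=0x2D6
Completed: cp=U+02D6 (starts at byte 8)
Byte[10]=CB: 2-byte lead, need 1 cont bytes. acc=0xB
Byte[11]=AA: continuation. acc=(acc<<6)|0x2A=0x2EA
Completed: cp=U+02EA (starts at byte 10)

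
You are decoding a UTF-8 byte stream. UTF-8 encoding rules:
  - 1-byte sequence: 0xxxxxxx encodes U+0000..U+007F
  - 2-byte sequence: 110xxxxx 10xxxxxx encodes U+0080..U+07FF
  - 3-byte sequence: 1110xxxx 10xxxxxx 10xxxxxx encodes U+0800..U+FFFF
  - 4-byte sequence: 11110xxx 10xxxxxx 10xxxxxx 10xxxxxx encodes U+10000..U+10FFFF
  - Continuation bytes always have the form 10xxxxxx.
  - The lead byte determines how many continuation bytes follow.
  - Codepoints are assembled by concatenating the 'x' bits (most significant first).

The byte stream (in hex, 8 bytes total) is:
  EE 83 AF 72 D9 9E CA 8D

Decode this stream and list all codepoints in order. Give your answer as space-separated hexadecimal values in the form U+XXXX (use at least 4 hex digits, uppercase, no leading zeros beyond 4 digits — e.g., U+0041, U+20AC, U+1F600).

Answer: U+E0EF U+0072 U+065E U+028D

Derivation:
Byte[0]=EE: 3-byte lead, need 2 cont bytes. acc=0xE
Byte[1]=83: continuation. acc=(acc<<6)|0x03=0x383
Byte[2]=AF: continuation. acc=(acc<<6)|0x2F=0xE0EF
Completed: cp=U+E0EF (starts at byte 0)
Byte[3]=72: 1-byte ASCII. cp=U+0072
Byte[4]=D9: 2-byte lead, need 1 cont bytes. acc=0x19
Byte[5]=9E: continuation. acc=(acc<<6)|0x1E=0x65E
Completed: cp=U+065E (starts at byte 4)
Byte[6]=CA: 2-byte lead, need 1 cont bytes. acc=0xA
Byte[7]=8D: continuation. acc=(acc<<6)|0x0D=0x28D
Completed: cp=U+028D (starts at byte 6)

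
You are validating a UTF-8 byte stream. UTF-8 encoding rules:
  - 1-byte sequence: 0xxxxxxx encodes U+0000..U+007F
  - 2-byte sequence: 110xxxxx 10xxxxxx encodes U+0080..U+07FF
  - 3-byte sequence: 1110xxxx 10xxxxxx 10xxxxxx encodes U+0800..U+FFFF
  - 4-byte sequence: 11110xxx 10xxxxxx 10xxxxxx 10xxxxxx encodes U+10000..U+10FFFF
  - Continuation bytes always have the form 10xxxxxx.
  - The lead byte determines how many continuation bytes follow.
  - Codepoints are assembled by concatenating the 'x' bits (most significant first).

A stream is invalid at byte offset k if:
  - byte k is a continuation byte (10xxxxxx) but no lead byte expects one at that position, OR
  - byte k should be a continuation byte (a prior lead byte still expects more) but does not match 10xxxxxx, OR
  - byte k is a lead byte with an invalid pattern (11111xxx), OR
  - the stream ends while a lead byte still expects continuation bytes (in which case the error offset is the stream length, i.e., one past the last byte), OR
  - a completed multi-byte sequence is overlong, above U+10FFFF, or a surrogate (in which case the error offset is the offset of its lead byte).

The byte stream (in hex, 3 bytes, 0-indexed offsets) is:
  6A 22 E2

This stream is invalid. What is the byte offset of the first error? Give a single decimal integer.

Answer: 3

Derivation:
Byte[0]=6A: 1-byte ASCII. cp=U+006A
Byte[1]=22: 1-byte ASCII. cp=U+0022
Byte[2]=E2: 3-byte lead, need 2 cont bytes. acc=0x2
Byte[3]: stream ended, expected continuation. INVALID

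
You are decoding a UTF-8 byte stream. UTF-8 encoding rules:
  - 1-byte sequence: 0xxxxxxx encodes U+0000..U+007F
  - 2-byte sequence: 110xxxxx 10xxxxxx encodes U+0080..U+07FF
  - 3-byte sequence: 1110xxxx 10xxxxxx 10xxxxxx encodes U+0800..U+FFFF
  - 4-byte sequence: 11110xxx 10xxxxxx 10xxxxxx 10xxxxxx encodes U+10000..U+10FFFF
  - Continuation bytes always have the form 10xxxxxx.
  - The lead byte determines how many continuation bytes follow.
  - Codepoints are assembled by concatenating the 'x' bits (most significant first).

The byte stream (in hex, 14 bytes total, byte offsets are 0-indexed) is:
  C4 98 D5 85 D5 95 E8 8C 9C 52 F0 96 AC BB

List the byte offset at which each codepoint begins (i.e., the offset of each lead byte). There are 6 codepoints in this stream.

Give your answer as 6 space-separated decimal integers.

Answer: 0 2 4 6 9 10

Derivation:
Byte[0]=C4: 2-byte lead, need 1 cont bytes. acc=0x4
Byte[1]=98: continuation. acc=(acc<<6)|0x18=0x118
Completed: cp=U+0118 (starts at byte 0)
Byte[2]=D5: 2-byte lead, need 1 cont bytes. acc=0x15
Byte[3]=85: continuation. acc=(acc<<6)|0x05=0x545
Completed: cp=U+0545 (starts at byte 2)
Byte[4]=D5: 2-byte lead, need 1 cont bytes. acc=0x15
Byte[5]=95: continuation. acc=(acc<<6)|0x15=0x555
Completed: cp=U+0555 (starts at byte 4)
Byte[6]=E8: 3-byte lead, need 2 cont bytes. acc=0x8
Byte[7]=8C: continuation. acc=(acc<<6)|0x0C=0x20C
Byte[8]=9C: continuation. acc=(acc<<6)|0x1C=0x831C
Completed: cp=U+831C (starts at byte 6)
Byte[9]=52: 1-byte ASCII. cp=U+0052
Byte[10]=F0: 4-byte lead, need 3 cont bytes. acc=0x0
Byte[11]=96: continuation. acc=(acc<<6)|0x16=0x16
Byte[12]=AC: continuation. acc=(acc<<6)|0x2C=0x5AC
Byte[13]=BB: continuation. acc=(acc<<6)|0x3B=0x16B3B
Completed: cp=U+16B3B (starts at byte 10)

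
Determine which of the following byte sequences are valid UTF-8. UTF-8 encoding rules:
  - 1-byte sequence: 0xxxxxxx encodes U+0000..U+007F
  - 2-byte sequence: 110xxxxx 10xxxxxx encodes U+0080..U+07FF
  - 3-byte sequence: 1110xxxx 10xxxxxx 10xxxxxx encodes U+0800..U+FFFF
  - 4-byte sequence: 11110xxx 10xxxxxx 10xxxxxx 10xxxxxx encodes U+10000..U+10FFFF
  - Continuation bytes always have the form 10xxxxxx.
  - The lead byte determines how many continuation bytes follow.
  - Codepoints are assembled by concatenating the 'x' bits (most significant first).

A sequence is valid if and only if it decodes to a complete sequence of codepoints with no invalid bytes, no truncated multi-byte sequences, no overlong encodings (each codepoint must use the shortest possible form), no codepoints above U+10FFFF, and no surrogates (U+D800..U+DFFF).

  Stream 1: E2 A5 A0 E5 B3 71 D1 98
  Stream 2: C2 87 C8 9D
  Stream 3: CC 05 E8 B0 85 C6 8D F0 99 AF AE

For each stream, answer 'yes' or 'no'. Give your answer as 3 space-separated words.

Stream 1: error at byte offset 5. INVALID
Stream 2: decodes cleanly. VALID
Stream 3: error at byte offset 1. INVALID

Answer: no yes no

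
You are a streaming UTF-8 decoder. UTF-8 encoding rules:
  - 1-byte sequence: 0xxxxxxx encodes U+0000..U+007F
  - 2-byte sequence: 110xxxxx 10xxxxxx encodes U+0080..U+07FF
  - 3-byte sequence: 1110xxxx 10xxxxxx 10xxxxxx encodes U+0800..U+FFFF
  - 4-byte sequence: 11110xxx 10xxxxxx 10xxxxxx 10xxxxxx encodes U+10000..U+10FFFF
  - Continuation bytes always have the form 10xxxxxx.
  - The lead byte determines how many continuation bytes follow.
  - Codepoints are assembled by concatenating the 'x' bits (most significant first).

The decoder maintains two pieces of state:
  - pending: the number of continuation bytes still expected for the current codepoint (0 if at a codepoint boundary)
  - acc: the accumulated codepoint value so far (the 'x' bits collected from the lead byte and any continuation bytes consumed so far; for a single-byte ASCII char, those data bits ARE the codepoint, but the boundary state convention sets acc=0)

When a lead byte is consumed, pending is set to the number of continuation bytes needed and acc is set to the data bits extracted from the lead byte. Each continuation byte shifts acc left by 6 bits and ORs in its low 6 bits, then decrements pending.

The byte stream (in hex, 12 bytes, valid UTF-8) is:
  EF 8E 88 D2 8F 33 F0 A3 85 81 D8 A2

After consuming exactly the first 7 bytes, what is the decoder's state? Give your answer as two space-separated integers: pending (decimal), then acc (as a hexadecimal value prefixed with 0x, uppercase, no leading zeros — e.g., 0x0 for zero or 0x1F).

Byte[0]=EF: 3-byte lead. pending=2, acc=0xF
Byte[1]=8E: continuation. acc=(acc<<6)|0x0E=0x3CE, pending=1
Byte[2]=88: continuation. acc=(acc<<6)|0x08=0xF388, pending=0
Byte[3]=D2: 2-byte lead. pending=1, acc=0x12
Byte[4]=8F: continuation. acc=(acc<<6)|0x0F=0x48F, pending=0
Byte[5]=33: 1-byte. pending=0, acc=0x0
Byte[6]=F0: 4-byte lead. pending=3, acc=0x0

Answer: 3 0x0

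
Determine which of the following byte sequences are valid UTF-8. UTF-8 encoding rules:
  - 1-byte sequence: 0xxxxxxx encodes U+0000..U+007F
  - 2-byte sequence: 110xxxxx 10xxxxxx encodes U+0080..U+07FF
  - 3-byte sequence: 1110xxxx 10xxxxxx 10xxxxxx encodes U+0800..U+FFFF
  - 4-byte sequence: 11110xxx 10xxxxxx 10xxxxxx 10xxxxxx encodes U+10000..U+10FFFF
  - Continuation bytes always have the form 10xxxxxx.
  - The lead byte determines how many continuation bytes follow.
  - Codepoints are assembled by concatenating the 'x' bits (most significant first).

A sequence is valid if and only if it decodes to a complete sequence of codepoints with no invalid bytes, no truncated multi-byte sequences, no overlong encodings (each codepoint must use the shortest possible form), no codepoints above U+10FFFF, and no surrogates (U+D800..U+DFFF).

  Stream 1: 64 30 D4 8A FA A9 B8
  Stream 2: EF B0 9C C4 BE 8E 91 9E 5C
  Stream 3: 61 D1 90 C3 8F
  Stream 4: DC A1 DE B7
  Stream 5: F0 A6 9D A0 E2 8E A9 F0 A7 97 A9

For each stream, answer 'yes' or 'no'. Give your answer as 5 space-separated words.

Answer: no no yes yes yes

Derivation:
Stream 1: error at byte offset 4. INVALID
Stream 2: error at byte offset 5. INVALID
Stream 3: decodes cleanly. VALID
Stream 4: decodes cleanly. VALID
Stream 5: decodes cleanly. VALID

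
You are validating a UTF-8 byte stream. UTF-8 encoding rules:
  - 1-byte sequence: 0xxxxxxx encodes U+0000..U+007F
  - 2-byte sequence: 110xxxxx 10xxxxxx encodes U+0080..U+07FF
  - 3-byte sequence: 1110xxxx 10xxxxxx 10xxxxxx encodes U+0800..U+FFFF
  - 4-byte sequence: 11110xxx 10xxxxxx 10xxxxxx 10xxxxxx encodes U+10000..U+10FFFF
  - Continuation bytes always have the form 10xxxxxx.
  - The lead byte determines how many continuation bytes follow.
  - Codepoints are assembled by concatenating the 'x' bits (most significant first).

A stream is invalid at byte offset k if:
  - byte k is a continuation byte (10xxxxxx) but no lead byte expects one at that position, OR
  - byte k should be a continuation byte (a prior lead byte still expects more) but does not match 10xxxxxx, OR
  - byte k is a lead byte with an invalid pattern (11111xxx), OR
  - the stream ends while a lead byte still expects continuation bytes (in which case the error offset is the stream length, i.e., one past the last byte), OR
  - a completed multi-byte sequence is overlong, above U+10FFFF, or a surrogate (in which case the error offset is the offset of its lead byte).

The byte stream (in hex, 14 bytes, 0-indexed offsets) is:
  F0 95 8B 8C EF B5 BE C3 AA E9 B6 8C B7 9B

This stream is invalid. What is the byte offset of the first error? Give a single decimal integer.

Answer: 12

Derivation:
Byte[0]=F0: 4-byte lead, need 3 cont bytes. acc=0x0
Byte[1]=95: continuation. acc=(acc<<6)|0x15=0x15
Byte[2]=8B: continuation. acc=(acc<<6)|0x0B=0x54B
Byte[3]=8C: continuation. acc=(acc<<6)|0x0C=0x152CC
Completed: cp=U+152CC (starts at byte 0)
Byte[4]=EF: 3-byte lead, need 2 cont bytes. acc=0xF
Byte[5]=B5: continuation. acc=(acc<<6)|0x35=0x3F5
Byte[6]=BE: continuation. acc=(acc<<6)|0x3E=0xFD7E
Completed: cp=U+FD7E (starts at byte 4)
Byte[7]=C3: 2-byte lead, need 1 cont bytes. acc=0x3
Byte[8]=AA: continuation. acc=(acc<<6)|0x2A=0xEA
Completed: cp=U+00EA (starts at byte 7)
Byte[9]=E9: 3-byte lead, need 2 cont bytes. acc=0x9
Byte[10]=B6: continuation. acc=(acc<<6)|0x36=0x276
Byte[11]=8C: continuation. acc=(acc<<6)|0x0C=0x9D8C
Completed: cp=U+9D8C (starts at byte 9)
Byte[12]=B7: INVALID lead byte (not 0xxx/110x/1110/11110)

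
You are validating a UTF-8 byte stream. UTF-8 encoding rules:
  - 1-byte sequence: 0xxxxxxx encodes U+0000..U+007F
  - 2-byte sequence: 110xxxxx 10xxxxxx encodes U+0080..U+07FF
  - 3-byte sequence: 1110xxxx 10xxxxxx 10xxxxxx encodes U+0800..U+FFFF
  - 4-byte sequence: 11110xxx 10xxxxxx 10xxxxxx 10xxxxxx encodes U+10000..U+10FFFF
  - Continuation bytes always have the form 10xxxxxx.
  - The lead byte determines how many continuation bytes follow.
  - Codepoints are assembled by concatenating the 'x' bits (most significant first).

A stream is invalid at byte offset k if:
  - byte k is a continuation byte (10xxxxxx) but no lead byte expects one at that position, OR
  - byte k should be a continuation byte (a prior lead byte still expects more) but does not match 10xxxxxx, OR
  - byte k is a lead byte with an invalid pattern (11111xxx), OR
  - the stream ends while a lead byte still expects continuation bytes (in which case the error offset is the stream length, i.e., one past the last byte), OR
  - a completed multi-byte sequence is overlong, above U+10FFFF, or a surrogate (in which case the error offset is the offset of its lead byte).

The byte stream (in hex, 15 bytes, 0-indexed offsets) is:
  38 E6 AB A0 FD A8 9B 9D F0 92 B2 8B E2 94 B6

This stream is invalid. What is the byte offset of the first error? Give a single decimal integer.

Byte[0]=38: 1-byte ASCII. cp=U+0038
Byte[1]=E6: 3-byte lead, need 2 cont bytes. acc=0x6
Byte[2]=AB: continuation. acc=(acc<<6)|0x2B=0x1AB
Byte[3]=A0: continuation. acc=(acc<<6)|0x20=0x6AE0
Completed: cp=U+6AE0 (starts at byte 1)
Byte[4]=FD: INVALID lead byte (not 0xxx/110x/1110/11110)

Answer: 4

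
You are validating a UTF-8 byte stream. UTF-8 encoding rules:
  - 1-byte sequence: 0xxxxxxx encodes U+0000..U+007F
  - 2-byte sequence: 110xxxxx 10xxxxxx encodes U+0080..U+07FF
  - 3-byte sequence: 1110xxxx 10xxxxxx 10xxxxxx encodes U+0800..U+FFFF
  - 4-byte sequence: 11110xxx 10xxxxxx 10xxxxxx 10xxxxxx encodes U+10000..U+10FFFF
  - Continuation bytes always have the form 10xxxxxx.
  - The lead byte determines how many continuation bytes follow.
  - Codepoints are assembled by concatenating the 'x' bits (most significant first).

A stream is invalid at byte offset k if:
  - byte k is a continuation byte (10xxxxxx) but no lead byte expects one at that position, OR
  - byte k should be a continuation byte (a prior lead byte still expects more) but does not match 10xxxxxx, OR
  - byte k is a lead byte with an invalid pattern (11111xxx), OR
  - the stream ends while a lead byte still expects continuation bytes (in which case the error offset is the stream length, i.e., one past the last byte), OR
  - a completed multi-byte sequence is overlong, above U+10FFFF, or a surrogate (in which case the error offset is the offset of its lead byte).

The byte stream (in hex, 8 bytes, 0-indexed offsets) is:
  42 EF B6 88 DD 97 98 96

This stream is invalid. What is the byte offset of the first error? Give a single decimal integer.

Answer: 6

Derivation:
Byte[0]=42: 1-byte ASCII. cp=U+0042
Byte[1]=EF: 3-byte lead, need 2 cont bytes. acc=0xF
Byte[2]=B6: continuation. acc=(acc<<6)|0x36=0x3F6
Byte[3]=88: continuation. acc=(acc<<6)|0x08=0xFD88
Completed: cp=U+FD88 (starts at byte 1)
Byte[4]=DD: 2-byte lead, need 1 cont bytes. acc=0x1D
Byte[5]=97: continuation. acc=(acc<<6)|0x17=0x757
Completed: cp=U+0757 (starts at byte 4)
Byte[6]=98: INVALID lead byte (not 0xxx/110x/1110/11110)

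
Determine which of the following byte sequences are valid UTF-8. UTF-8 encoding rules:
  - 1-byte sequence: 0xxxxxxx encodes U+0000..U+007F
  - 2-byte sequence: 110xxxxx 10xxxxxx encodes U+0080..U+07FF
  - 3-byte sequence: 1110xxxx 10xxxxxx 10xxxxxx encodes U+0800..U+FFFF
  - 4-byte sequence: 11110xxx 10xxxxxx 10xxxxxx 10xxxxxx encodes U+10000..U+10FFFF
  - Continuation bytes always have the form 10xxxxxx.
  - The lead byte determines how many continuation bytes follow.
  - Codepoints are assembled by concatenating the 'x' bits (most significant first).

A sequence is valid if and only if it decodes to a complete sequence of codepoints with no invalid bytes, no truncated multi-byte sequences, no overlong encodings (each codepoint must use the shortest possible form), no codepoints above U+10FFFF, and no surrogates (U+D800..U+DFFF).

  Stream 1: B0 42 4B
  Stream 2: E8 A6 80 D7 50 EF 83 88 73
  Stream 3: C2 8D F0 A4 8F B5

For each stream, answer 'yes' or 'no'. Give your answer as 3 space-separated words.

Stream 1: error at byte offset 0. INVALID
Stream 2: error at byte offset 4. INVALID
Stream 3: decodes cleanly. VALID

Answer: no no yes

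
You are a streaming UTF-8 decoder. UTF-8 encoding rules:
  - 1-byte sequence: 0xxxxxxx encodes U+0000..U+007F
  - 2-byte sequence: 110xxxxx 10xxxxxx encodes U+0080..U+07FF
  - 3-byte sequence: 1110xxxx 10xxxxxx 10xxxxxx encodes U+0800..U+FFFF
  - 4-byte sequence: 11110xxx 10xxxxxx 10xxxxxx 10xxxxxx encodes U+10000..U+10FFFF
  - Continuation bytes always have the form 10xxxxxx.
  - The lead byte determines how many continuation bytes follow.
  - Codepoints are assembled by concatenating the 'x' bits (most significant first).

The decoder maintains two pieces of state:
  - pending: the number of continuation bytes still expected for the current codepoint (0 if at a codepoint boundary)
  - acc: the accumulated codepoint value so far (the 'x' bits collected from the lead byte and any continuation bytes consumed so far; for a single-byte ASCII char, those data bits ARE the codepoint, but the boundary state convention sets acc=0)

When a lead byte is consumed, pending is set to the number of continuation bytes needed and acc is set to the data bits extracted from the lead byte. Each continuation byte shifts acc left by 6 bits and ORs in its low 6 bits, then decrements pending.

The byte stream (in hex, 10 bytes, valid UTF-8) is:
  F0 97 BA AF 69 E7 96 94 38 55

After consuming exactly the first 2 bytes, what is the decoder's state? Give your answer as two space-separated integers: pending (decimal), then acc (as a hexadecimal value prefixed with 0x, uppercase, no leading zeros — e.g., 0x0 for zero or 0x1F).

Answer: 2 0x17

Derivation:
Byte[0]=F0: 4-byte lead. pending=3, acc=0x0
Byte[1]=97: continuation. acc=(acc<<6)|0x17=0x17, pending=2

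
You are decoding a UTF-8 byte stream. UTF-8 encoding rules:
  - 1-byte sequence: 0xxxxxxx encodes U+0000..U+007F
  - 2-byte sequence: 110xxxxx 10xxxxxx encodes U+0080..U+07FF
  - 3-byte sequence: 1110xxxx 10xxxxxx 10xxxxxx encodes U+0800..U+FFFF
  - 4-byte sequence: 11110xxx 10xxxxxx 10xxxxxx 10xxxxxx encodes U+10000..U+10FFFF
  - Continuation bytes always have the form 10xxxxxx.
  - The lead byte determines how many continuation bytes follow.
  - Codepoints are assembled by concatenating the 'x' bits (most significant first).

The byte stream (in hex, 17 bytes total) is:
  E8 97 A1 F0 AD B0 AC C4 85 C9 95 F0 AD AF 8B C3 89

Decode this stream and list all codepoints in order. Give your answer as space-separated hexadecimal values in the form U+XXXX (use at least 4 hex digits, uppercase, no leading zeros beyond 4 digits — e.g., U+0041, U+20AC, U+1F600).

Answer: U+85E1 U+2DC2C U+0105 U+0255 U+2DBCB U+00C9

Derivation:
Byte[0]=E8: 3-byte lead, need 2 cont bytes. acc=0x8
Byte[1]=97: continuation. acc=(acc<<6)|0x17=0x217
Byte[2]=A1: continuation. acc=(acc<<6)|0x21=0x85E1
Completed: cp=U+85E1 (starts at byte 0)
Byte[3]=F0: 4-byte lead, need 3 cont bytes. acc=0x0
Byte[4]=AD: continuation. acc=(acc<<6)|0x2D=0x2D
Byte[5]=B0: continuation. acc=(acc<<6)|0x30=0xB70
Byte[6]=AC: continuation. acc=(acc<<6)|0x2C=0x2DC2C
Completed: cp=U+2DC2C (starts at byte 3)
Byte[7]=C4: 2-byte lead, need 1 cont bytes. acc=0x4
Byte[8]=85: continuation. acc=(acc<<6)|0x05=0x105
Completed: cp=U+0105 (starts at byte 7)
Byte[9]=C9: 2-byte lead, need 1 cont bytes. acc=0x9
Byte[10]=95: continuation. acc=(acc<<6)|0x15=0x255
Completed: cp=U+0255 (starts at byte 9)
Byte[11]=F0: 4-byte lead, need 3 cont bytes. acc=0x0
Byte[12]=AD: continuation. acc=(acc<<6)|0x2D=0x2D
Byte[13]=AF: continuation. acc=(acc<<6)|0x2F=0xB6F
Byte[14]=8B: continuation. acc=(acc<<6)|0x0B=0x2DBCB
Completed: cp=U+2DBCB (starts at byte 11)
Byte[15]=C3: 2-byte lead, need 1 cont bytes. acc=0x3
Byte[16]=89: continuation. acc=(acc<<6)|0x09=0xC9
Completed: cp=U+00C9 (starts at byte 15)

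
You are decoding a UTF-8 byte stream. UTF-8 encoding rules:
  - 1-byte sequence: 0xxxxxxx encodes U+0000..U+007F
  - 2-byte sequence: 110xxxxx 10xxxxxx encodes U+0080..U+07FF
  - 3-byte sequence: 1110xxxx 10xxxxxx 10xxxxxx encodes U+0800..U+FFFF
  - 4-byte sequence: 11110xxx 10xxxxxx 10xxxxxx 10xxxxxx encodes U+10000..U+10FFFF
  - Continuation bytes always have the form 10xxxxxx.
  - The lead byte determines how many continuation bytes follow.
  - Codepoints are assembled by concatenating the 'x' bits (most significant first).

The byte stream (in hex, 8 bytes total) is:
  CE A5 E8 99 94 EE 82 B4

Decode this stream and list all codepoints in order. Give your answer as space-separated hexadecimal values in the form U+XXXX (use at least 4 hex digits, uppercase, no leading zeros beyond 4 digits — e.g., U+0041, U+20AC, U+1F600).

Byte[0]=CE: 2-byte lead, need 1 cont bytes. acc=0xE
Byte[1]=A5: continuation. acc=(acc<<6)|0x25=0x3A5
Completed: cp=U+03A5 (starts at byte 0)
Byte[2]=E8: 3-byte lead, need 2 cont bytes. acc=0x8
Byte[3]=99: continuation. acc=(acc<<6)|0x19=0x219
Byte[4]=94: continuation. acc=(acc<<6)|0x14=0x8654
Completed: cp=U+8654 (starts at byte 2)
Byte[5]=EE: 3-byte lead, need 2 cont bytes. acc=0xE
Byte[6]=82: continuation. acc=(acc<<6)|0x02=0x382
Byte[7]=B4: continuation. acc=(acc<<6)|0x34=0xE0B4
Completed: cp=U+E0B4 (starts at byte 5)

Answer: U+03A5 U+8654 U+E0B4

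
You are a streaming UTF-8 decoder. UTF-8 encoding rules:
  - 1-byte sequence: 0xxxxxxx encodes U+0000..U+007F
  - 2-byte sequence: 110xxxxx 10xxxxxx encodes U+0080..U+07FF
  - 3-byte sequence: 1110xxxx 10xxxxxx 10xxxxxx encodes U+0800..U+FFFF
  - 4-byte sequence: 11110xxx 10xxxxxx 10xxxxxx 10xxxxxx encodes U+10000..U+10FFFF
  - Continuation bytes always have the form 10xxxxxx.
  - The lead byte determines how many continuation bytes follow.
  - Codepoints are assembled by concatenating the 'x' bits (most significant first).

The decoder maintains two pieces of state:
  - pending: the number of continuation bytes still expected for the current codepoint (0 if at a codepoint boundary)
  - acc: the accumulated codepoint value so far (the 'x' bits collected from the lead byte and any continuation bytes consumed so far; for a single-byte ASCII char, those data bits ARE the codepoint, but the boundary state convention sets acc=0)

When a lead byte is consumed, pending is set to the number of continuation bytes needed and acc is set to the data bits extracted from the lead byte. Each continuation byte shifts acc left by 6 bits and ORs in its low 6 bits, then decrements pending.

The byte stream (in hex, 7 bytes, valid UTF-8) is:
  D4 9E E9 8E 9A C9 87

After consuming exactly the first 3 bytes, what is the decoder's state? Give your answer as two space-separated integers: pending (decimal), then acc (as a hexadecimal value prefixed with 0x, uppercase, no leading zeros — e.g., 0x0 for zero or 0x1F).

Byte[0]=D4: 2-byte lead. pending=1, acc=0x14
Byte[1]=9E: continuation. acc=(acc<<6)|0x1E=0x51E, pending=0
Byte[2]=E9: 3-byte lead. pending=2, acc=0x9

Answer: 2 0x9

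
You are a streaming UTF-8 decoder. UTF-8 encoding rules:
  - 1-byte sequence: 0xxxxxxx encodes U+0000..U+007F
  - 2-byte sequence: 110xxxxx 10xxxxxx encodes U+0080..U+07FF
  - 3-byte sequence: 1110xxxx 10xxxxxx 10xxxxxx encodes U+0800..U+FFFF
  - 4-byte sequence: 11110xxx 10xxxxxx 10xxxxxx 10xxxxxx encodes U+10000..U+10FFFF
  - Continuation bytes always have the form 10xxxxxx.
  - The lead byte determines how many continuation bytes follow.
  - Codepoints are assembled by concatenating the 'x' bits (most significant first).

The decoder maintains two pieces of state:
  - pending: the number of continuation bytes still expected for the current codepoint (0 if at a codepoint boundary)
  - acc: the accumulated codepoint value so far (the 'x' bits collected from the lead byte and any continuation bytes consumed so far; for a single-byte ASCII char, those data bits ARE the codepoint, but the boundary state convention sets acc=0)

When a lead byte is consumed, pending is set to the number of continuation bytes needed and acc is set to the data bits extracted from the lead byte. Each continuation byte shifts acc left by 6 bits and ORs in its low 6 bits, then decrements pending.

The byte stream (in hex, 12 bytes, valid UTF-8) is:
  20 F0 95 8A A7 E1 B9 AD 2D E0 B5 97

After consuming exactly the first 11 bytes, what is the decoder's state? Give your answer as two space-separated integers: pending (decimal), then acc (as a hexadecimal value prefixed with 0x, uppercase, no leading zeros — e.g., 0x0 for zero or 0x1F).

Answer: 1 0x35

Derivation:
Byte[0]=20: 1-byte. pending=0, acc=0x0
Byte[1]=F0: 4-byte lead. pending=3, acc=0x0
Byte[2]=95: continuation. acc=(acc<<6)|0x15=0x15, pending=2
Byte[3]=8A: continuation. acc=(acc<<6)|0x0A=0x54A, pending=1
Byte[4]=A7: continuation. acc=(acc<<6)|0x27=0x152A7, pending=0
Byte[5]=E1: 3-byte lead. pending=2, acc=0x1
Byte[6]=B9: continuation. acc=(acc<<6)|0x39=0x79, pending=1
Byte[7]=AD: continuation. acc=(acc<<6)|0x2D=0x1E6D, pending=0
Byte[8]=2D: 1-byte. pending=0, acc=0x0
Byte[9]=E0: 3-byte lead. pending=2, acc=0x0
Byte[10]=B5: continuation. acc=(acc<<6)|0x35=0x35, pending=1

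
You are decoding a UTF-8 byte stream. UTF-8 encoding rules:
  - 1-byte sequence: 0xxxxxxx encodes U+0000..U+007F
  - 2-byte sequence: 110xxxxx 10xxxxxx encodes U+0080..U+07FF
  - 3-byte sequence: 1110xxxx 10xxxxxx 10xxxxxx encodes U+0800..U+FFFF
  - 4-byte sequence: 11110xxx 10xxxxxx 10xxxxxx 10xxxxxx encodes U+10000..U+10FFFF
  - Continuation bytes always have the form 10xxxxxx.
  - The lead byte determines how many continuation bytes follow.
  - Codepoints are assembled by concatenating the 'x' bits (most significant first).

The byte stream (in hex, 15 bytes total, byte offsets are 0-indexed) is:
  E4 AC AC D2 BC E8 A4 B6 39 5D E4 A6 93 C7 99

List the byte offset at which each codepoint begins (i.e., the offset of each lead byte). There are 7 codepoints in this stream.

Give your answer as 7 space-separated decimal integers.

Byte[0]=E4: 3-byte lead, need 2 cont bytes. acc=0x4
Byte[1]=AC: continuation. acc=(acc<<6)|0x2C=0x12C
Byte[2]=AC: continuation. acc=(acc<<6)|0x2C=0x4B2C
Completed: cp=U+4B2C (starts at byte 0)
Byte[3]=D2: 2-byte lead, need 1 cont bytes. acc=0x12
Byte[4]=BC: continuation. acc=(acc<<6)|0x3C=0x4BC
Completed: cp=U+04BC (starts at byte 3)
Byte[5]=E8: 3-byte lead, need 2 cont bytes. acc=0x8
Byte[6]=A4: continuation. acc=(acc<<6)|0x24=0x224
Byte[7]=B6: continuation. acc=(acc<<6)|0x36=0x8936
Completed: cp=U+8936 (starts at byte 5)
Byte[8]=39: 1-byte ASCII. cp=U+0039
Byte[9]=5D: 1-byte ASCII. cp=U+005D
Byte[10]=E4: 3-byte lead, need 2 cont bytes. acc=0x4
Byte[11]=A6: continuation. acc=(acc<<6)|0x26=0x126
Byte[12]=93: continuation. acc=(acc<<6)|0x13=0x4993
Completed: cp=U+4993 (starts at byte 10)
Byte[13]=C7: 2-byte lead, need 1 cont bytes. acc=0x7
Byte[14]=99: continuation. acc=(acc<<6)|0x19=0x1D9
Completed: cp=U+01D9 (starts at byte 13)

Answer: 0 3 5 8 9 10 13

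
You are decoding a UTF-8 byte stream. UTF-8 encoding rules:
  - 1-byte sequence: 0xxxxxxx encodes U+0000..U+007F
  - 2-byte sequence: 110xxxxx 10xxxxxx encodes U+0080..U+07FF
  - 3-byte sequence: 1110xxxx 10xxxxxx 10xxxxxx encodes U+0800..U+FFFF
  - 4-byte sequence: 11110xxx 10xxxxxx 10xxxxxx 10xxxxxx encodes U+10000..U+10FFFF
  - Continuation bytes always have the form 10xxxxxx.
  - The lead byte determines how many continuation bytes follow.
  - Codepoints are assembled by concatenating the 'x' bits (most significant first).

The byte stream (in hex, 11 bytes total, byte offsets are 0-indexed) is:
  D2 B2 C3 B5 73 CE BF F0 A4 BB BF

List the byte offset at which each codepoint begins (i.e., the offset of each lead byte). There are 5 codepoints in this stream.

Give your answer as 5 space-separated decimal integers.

Answer: 0 2 4 5 7

Derivation:
Byte[0]=D2: 2-byte lead, need 1 cont bytes. acc=0x12
Byte[1]=B2: continuation. acc=(acc<<6)|0x32=0x4B2
Completed: cp=U+04B2 (starts at byte 0)
Byte[2]=C3: 2-byte lead, need 1 cont bytes. acc=0x3
Byte[3]=B5: continuation. acc=(acc<<6)|0x35=0xF5
Completed: cp=U+00F5 (starts at byte 2)
Byte[4]=73: 1-byte ASCII. cp=U+0073
Byte[5]=CE: 2-byte lead, need 1 cont bytes. acc=0xE
Byte[6]=BF: continuation. acc=(acc<<6)|0x3F=0x3BF
Completed: cp=U+03BF (starts at byte 5)
Byte[7]=F0: 4-byte lead, need 3 cont bytes. acc=0x0
Byte[8]=A4: continuation. acc=(acc<<6)|0x24=0x24
Byte[9]=BB: continuation. acc=(acc<<6)|0x3B=0x93B
Byte[10]=BF: continuation. acc=(acc<<6)|0x3F=0x24EFF
Completed: cp=U+24EFF (starts at byte 7)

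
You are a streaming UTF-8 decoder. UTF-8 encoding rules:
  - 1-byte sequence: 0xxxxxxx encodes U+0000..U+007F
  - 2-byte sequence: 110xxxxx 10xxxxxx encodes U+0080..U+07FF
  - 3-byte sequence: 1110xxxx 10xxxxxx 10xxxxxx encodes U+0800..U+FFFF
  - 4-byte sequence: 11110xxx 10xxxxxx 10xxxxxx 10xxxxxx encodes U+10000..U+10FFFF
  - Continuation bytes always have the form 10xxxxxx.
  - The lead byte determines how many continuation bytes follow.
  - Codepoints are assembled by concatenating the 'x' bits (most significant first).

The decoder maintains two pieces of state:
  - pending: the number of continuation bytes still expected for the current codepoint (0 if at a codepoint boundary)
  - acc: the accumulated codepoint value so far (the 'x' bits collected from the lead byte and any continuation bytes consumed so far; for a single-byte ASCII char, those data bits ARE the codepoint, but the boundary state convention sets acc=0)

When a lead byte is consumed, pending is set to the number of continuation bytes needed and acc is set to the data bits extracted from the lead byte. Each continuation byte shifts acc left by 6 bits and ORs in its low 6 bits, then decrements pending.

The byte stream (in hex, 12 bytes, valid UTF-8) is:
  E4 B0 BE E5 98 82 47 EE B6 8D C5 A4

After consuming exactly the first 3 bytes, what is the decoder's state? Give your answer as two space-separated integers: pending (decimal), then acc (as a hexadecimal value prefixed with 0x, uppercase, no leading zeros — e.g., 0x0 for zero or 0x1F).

Byte[0]=E4: 3-byte lead. pending=2, acc=0x4
Byte[1]=B0: continuation. acc=(acc<<6)|0x30=0x130, pending=1
Byte[2]=BE: continuation. acc=(acc<<6)|0x3E=0x4C3E, pending=0

Answer: 0 0x4C3E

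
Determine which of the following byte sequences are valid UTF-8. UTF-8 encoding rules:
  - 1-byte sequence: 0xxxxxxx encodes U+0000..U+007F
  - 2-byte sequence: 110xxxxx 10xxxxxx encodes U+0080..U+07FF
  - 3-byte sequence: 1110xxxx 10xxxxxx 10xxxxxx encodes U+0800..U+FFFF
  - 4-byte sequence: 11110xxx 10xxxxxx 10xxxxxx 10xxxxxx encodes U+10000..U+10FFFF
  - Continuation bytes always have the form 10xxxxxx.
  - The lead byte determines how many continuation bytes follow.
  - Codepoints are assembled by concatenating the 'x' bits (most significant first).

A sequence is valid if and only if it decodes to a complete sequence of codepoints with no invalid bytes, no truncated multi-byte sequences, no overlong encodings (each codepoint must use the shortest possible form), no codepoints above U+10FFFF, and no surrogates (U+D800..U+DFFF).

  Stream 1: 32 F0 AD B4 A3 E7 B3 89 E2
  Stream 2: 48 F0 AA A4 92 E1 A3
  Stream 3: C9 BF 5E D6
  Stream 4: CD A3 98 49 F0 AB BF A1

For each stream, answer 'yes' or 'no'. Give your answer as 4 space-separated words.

Stream 1: error at byte offset 9. INVALID
Stream 2: error at byte offset 7. INVALID
Stream 3: error at byte offset 4. INVALID
Stream 4: error at byte offset 2. INVALID

Answer: no no no no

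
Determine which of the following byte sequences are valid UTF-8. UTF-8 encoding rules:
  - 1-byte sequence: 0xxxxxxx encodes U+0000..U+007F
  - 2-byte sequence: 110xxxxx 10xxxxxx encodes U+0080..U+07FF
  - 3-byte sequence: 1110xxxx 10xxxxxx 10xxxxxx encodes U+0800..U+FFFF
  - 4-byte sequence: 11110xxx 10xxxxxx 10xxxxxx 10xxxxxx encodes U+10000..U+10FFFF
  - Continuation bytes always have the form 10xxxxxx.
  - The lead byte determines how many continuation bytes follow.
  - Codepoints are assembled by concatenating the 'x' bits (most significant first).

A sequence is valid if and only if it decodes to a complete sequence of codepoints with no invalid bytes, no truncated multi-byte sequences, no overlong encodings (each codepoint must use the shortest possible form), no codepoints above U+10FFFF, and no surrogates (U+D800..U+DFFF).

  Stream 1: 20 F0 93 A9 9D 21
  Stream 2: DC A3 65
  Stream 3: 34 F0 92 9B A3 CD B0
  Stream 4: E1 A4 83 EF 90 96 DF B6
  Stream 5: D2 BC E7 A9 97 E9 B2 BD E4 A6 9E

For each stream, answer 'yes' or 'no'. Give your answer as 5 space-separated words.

Stream 1: decodes cleanly. VALID
Stream 2: decodes cleanly. VALID
Stream 3: decodes cleanly. VALID
Stream 4: decodes cleanly. VALID
Stream 5: decodes cleanly. VALID

Answer: yes yes yes yes yes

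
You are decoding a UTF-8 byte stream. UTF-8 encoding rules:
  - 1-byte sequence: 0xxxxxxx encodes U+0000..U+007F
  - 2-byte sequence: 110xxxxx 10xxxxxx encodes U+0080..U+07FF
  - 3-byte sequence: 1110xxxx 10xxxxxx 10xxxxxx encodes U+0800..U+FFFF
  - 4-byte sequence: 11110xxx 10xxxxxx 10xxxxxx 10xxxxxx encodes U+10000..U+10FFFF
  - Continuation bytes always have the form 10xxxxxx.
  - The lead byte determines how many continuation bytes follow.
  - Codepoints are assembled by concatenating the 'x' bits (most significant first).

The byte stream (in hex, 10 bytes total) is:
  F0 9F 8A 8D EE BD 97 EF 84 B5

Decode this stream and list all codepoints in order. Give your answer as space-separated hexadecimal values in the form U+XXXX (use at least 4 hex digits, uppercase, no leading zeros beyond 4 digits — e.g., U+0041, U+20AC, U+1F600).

Byte[0]=F0: 4-byte lead, need 3 cont bytes. acc=0x0
Byte[1]=9F: continuation. acc=(acc<<6)|0x1F=0x1F
Byte[2]=8A: continuation. acc=(acc<<6)|0x0A=0x7CA
Byte[3]=8D: continuation. acc=(acc<<6)|0x0D=0x1F28D
Completed: cp=U+1F28D (starts at byte 0)
Byte[4]=EE: 3-byte lead, need 2 cont bytes. acc=0xE
Byte[5]=BD: continuation. acc=(acc<<6)|0x3D=0x3BD
Byte[6]=97: continuation. acc=(acc<<6)|0x17=0xEF57
Completed: cp=U+EF57 (starts at byte 4)
Byte[7]=EF: 3-byte lead, need 2 cont bytes. acc=0xF
Byte[8]=84: continuation. acc=(acc<<6)|0x04=0x3C4
Byte[9]=B5: continuation. acc=(acc<<6)|0x35=0xF135
Completed: cp=U+F135 (starts at byte 7)

Answer: U+1F28D U+EF57 U+F135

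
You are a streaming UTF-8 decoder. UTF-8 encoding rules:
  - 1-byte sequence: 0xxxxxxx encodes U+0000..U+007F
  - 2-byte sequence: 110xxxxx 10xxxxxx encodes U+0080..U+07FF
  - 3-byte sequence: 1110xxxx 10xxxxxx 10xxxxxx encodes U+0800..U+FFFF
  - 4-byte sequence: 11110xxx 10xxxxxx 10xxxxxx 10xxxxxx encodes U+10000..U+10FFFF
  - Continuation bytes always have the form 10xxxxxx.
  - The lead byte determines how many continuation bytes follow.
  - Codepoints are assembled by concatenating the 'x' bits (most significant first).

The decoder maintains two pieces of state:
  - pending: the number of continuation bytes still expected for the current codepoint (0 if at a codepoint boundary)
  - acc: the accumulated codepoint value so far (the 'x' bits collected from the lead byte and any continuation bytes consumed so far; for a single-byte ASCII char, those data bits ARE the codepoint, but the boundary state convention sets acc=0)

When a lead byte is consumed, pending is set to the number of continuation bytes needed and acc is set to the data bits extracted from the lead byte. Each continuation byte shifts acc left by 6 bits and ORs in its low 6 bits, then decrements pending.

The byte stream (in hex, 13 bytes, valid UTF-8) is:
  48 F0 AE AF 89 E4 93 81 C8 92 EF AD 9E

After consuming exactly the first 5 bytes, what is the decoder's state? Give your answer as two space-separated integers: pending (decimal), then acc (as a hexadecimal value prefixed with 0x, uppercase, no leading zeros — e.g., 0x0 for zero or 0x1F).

Byte[0]=48: 1-byte. pending=0, acc=0x0
Byte[1]=F0: 4-byte lead. pending=3, acc=0x0
Byte[2]=AE: continuation. acc=(acc<<6)|0x2E=0x2E, pending=2
Byte[3]=AF: continuation. acc=(acc<<6)|0x2F=0xBAF, pending=1
Byte[4]=89: continuation. acc=(acc<<6)|0x09=0x2EBC9, pending=0

Answer: 0 0x2EBC9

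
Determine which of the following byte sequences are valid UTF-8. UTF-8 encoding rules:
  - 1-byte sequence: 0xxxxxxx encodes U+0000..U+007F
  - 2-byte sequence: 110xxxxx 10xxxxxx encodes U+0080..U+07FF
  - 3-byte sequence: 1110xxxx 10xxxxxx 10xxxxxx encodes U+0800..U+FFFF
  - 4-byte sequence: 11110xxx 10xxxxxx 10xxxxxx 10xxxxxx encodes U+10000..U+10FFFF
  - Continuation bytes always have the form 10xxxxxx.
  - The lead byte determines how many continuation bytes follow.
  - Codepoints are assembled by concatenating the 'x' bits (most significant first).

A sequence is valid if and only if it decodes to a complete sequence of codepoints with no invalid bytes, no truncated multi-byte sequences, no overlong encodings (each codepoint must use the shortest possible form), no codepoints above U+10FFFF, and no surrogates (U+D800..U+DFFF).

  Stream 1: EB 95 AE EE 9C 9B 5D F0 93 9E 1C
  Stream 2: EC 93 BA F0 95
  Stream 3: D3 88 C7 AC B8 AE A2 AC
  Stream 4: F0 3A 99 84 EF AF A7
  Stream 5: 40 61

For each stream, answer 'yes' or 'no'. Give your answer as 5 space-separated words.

Stream 1: error at byte offset 10. INVALID
Stream 2: error at byte offset 5. INVALID
Stream 3: error at byte offset 4. INVALID
Stream 4: error at byte offset 1. INVALID
Stream 5: decodes cleanly. VALID

Answer: no no no no yes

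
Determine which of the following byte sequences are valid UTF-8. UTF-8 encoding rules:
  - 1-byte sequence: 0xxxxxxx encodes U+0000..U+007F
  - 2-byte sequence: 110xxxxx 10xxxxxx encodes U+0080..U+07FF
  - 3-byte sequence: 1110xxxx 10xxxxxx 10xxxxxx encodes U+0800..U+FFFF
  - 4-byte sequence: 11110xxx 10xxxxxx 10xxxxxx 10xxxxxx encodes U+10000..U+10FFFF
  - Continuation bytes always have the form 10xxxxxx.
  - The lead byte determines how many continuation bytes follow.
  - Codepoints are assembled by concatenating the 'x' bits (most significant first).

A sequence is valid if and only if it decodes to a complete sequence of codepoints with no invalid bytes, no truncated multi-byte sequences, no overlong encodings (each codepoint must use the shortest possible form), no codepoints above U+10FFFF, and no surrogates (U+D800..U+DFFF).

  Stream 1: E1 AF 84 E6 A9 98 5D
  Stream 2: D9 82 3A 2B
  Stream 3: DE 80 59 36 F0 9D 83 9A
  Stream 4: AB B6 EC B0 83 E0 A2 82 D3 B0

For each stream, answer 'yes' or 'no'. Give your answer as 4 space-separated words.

Stream 1: decodes cleanly. VALID
Stream 2: decodes cleanly. VALID
Stream 3: decodes cleanly. VALID
Stream 4: error at byte offset 0. INVALID

Answer: yes yes yes no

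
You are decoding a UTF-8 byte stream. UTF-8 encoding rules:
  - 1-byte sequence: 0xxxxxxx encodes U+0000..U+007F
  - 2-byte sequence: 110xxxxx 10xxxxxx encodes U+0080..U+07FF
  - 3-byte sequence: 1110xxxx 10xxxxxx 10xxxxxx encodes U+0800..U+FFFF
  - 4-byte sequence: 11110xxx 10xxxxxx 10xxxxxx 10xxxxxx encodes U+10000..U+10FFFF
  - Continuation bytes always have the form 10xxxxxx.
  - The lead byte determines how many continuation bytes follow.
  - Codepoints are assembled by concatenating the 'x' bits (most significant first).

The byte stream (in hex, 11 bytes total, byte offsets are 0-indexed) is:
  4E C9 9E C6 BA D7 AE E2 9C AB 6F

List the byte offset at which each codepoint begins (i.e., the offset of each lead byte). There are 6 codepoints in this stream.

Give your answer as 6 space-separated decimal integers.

Answer: 0 1 3 5 7 10

Derivation:
Byte[0]=4E: 1-byte ASCII. cp=U+004E
Byte[1]=C9: 2-byte lead, need 1 cont bytes. acc=0x9
Byte[2]=9E: continuation. acc=(acc<<6)|0x1E=0x25E
Completed: cp=U+025E (starts at byte 1)
Byte[3]=C6: 2-byte lead, need 1 cont bytes. acc=0x6
Byte[4]=BA: continuation. acc=(acc<<6)|0x3A=0x1BA
Completed: cp=U+01BA (starts at byte 3)
Byte[5]=D7: 2-byte lead, need 1 cont bytes. acc=0x17
Byte[6]=AE: continuation. acc=(acc<<6)|0x2E=0x5EE
Completed: cp=U+05EE (starts at byte 5)
Byte[7]=E2: 3-byte lead, need 2 cont bytes. acc=0x2
Byte[8]=9C: continuation. acc=(acc<<6)|0x1C=0x9C
Byte[9]=AB: continuation. acc=(acc<<6)|0x2B=0x272B
Completed: cp=U+272B (starts at byte 7)
Byte[10]=6F: 1-byte ASCII. cp=U+006F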